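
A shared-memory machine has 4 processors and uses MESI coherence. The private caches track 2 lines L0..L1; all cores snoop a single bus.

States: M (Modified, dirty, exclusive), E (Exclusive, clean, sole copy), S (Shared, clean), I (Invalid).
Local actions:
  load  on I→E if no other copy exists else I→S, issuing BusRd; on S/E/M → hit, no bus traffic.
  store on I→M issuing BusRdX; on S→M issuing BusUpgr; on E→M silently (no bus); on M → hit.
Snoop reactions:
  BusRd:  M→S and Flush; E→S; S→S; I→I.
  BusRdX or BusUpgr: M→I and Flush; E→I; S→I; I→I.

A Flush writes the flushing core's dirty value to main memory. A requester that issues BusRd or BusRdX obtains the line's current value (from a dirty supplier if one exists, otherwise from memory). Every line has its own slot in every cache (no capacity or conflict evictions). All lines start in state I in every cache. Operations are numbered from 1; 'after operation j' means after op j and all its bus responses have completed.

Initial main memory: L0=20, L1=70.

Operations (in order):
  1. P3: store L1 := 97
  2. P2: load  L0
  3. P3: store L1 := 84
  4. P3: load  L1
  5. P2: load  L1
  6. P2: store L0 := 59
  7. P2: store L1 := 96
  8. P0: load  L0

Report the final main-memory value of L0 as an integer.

memory[L0] = 59

[1] P3: store L1 := 97 | P0:I, P1:I, P2:I, P3:M(97) | bus: BusRdX
[2] P2: load  L0 | P0:I, P1:I, P2:E(20), P3:I | bus: BusRd
[3] P3: store L1 := 84 | P0:I, P1:I, P2:I, P3:M(84) | bus: none
[4] P3: load  L1 | P0:I, P1:I, P2:I, P3:M(84) | bus: none
[5] P2: load  L1 | P0:I, P1:I, P2:S(84), P3:S(84) | bus: BusRd,Flush
[6] P2: store L0 := 59 | P0:I, P1:I, P2:M(59), P3:I | bus: none
[7] P2: store L1 := 96 | P0:I, P1:I, P2:M(96), P3:I | bus: BusUpgr
[8] P0: load  L0 | P0:S(59), P1:I, P2:S(59), P3:I | bus: BusRd,Flush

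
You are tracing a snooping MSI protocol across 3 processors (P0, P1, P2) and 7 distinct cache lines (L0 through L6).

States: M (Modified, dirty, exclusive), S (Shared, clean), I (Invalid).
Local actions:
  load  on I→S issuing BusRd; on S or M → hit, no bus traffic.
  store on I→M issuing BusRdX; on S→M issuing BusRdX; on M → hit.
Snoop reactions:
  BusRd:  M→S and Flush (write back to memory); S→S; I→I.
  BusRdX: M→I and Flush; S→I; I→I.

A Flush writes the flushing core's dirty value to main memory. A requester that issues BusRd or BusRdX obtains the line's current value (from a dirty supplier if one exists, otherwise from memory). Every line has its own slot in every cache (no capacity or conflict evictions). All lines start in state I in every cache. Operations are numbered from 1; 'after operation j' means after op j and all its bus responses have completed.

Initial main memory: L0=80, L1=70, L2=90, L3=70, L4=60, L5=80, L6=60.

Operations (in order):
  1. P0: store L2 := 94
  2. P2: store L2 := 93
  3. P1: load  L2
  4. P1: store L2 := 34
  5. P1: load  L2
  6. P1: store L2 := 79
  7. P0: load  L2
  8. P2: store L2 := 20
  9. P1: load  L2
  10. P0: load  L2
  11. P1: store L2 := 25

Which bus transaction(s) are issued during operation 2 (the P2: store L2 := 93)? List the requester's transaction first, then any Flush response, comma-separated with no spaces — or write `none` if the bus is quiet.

bus = BusRdX,Flush

[1] P0: store L2 := 94 | P0:M(94), P1:I, P2:I | bus: BusRdX
[2] P2: store L2 := 93 | P0:I, P1:I, P2:M(93) | bus: BusRdX,Flush
[3] P1: load  L2 | P0:I, P1:S(93), P2:S(93) | bus: BusRd,Flush
[4] P1: store L2 := 34 | P0:I, P1:M(34), P2:I | bus: BusRdX
[5] P1: load  L2 | P0:I, P1:M(34), P2:I | bus: none
[6] P1: store L2 := 79 | P0:I, P1:M(79), P2:I | bus: none
[7] P0: load  L2 | P0:S(79), P1:S(79), P2:I | bus: BusRd,Flush
[8] P2: store L2 := 20 | P0:I, P1:I, P2:M(20) | bus: BusRdX
[9] P1: load  L2 | P0:I, P1:S(20), P2:S(20) | bus: BusRd,Flush
[10] P0: load  L2 | P0:S(20), P1:S(20), P2:S(20) | bus: BusRd
[11] P1: store L2 := 25 | P0:I, P1:M(25), P2:I | bus: BusRdX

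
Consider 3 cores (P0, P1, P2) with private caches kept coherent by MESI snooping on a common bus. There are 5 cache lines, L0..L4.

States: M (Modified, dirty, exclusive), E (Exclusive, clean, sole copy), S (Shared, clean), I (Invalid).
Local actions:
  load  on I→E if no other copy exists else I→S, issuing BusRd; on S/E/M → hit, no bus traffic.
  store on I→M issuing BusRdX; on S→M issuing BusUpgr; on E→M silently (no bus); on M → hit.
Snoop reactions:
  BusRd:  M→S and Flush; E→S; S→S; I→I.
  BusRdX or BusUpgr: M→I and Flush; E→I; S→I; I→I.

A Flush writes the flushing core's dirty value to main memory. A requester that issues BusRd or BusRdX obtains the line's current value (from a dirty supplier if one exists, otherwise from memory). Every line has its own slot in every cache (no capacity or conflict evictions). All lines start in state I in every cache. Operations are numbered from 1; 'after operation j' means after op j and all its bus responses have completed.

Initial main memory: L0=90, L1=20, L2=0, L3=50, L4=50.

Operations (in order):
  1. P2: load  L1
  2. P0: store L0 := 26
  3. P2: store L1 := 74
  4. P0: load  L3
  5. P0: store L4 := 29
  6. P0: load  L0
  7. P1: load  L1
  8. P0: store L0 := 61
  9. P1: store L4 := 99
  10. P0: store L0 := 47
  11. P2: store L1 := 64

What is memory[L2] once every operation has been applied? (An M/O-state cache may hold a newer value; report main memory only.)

memory[L2] = 0

  op1 P2: load  L1 → I/I/E on L1; bus BusRd; mem=20
  op2 P0: store L0 := 26 → M/I/I on L0; bus BusRdX; mem=90
  op3 P2: store L1 := 74 → I/I/M on L1; bus (none); mem=20
  op4 P0: load  L3 → E/I/I on L3; bus BusRd; mem=50
  op5 P0: store L4 := 29 → M/I/I on L4; bus BusRdX; mem=50
  op6 P0: load  L0 → M/I/I on L0; bus (none); mem=90
  op7 P1: load  L1 → I/S/S on L1; bus BusRd Flush; mem=74
  op8 P0: store L0 := 61 → M/I/I on L0; bus (none); mem=90
  op9 P1: store L4 := 99 → I/M/I on L4; bus BusRdX Flush; mem=29
  op10 P0: store L0 := 47 → M/I/I on L0; bus (none); mem=90
  op11 P2: store L1 := 64 → I/I/M on L1; bus BusUpgr; mem=74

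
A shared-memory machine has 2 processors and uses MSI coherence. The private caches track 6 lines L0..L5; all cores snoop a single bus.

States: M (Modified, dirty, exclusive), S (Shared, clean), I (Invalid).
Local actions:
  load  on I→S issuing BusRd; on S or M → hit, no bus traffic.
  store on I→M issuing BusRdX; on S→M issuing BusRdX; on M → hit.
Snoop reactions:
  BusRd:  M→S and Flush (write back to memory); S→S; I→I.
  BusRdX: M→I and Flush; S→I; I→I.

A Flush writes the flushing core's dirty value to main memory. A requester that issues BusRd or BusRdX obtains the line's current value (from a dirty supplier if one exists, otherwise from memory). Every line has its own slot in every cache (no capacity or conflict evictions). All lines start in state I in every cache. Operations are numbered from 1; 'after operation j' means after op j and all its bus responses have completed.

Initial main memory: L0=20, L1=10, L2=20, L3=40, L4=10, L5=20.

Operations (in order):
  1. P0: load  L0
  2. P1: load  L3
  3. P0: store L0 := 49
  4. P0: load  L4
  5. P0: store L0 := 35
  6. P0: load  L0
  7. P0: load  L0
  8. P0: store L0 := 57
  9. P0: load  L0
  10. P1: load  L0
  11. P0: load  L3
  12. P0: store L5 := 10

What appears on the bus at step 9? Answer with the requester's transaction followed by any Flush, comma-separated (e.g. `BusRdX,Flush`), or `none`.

step 1: P0: load  L0  ⟶  SI  (L0)  txn=BusRd  M[L0]=20
step 2: P1: load  L3  ⟶  IS  (L3)  txn=BusRd  M[L3]=40
step 3: P0: store L0 := 49  ⟶  MI  (L0)  txn=BusRdX  M[L0]=20
step 4: P0: load  L4  ⟶  SI  (L4)  txn=BusRd  M[L4]=10
step 5: P0: store L0 := 35  ⟶  MI  (L0)  txn=∅  M[L0]=20
step 6: P0: load  L0  ⟶  MI  (L0)  txn=∅  M[L0]=20
step 7: P0: load  L0  ⟶  MI  (L0)  txn=∅  M[L0]=20
step 8: P0: store L0 := 57  ⟶  MI  (L0)  txn=∅  M[L0]=20
step 9: P0: load  L0  ⟶  MI  (L0)  txn=∅  M[L0]=20
step 10: P1: load  L0  ⟶  SS  (L0)  txn=BusRd+Flush  M[L0]=57
step 11: P0: load  L3  ⟶  SS  (L3)  txn=BusRd  M[L3]=40
step 12: P0: store L5 := 10  ⟶  MI  (L5)  txn=BusRdX  M[L5]=20

bus = none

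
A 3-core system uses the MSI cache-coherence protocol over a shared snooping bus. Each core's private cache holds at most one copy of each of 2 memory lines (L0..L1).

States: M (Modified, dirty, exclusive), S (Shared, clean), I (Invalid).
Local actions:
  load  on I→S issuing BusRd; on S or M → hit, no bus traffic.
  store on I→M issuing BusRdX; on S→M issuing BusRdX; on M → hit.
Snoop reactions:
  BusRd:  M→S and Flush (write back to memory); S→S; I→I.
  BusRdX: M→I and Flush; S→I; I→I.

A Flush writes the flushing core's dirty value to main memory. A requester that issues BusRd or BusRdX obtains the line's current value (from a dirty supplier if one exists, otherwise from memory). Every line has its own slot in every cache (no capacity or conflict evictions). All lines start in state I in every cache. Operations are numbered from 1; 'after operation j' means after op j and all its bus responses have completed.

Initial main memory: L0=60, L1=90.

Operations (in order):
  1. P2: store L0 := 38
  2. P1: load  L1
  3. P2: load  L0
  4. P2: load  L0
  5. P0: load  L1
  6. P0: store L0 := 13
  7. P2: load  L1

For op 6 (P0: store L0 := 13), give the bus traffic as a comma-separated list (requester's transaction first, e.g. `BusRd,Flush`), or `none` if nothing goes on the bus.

1. P2: store L0 := 38  bus=[BusRdX]  L0: P0=I P1=I P2=M  mem[L0]=60
2. P1: load  L1  bus=[BusRd]  L1: P0=I P1=S P2=I  mem[L1]=90
3. P2: load  L0  bus=[-]  L0: P0=I P1=I P2=M  mem[L0]=60
4. P2: load  L0  bus=[-]  L0: P0=I P1=I P2=M  mem[L0]=60
5. P0: load  L1  bus=[BusRd]  L1: P0=S P1=S P2=I  mem[L1]=90
6. P0: store L0 := 13  bus=[BusRdX,Flush]  L0: P0=M P1=I P2=I  mem[L0]=38
7. P2: load  L1  bus=[BusRd]  L1: P0=S P1=S P2=S  mem[L1]=90

bus = BusRdX,Flush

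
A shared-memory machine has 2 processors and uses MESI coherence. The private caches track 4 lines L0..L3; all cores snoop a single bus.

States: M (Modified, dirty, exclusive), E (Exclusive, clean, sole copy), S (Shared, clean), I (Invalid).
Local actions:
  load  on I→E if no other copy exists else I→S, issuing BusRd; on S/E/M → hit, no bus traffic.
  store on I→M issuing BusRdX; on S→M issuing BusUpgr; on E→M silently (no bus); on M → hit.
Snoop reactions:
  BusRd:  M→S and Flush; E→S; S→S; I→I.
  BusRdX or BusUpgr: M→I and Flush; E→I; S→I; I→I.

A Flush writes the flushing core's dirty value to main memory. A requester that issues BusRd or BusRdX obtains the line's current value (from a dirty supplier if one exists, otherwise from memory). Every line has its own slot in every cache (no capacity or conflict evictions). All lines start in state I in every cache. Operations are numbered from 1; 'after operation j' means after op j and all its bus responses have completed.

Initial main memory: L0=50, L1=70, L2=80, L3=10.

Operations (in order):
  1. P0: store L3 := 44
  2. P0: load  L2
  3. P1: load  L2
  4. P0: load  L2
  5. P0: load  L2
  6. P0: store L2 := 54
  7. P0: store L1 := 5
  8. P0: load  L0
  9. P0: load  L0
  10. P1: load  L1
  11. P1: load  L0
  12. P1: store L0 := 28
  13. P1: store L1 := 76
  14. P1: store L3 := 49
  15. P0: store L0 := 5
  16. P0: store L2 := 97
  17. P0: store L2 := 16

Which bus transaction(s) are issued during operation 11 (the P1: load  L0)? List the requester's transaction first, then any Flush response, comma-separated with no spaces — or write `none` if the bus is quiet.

step 1: P0: store L3 := 44  ⟶  MI  (L3)  txn=BusRdX  M[L3]=10
step 2: P0: load  L2  ⟶  EI  (L2)  txn=BusRd  M[L2]=80
step 3: P1: load  L2  ⟶  SS  (L2)  txn=BusRd  M[L2]=80
step 4: P0: load  L2  ⟶  SS  (L2)  txn=∅  M[L2]=80
step 5: P0: load  L2  ⟶  SS  (L2)  txn=∅  M[L2]=80
step 6: P0: store L2 := 54  ⟶  MI  (L2)  txn=BusUpgr  M[L2]=80
step 7: P0: store L1 := 5  ⟶  MI  (L1)  txn=BusRdX  M[L1]=70
step 8: P0: load  L0  ⟶  EI  (L0)  txn=BusRd  M[L0]=50
step 9: P0: load  L0  ⟶  EI  (L0)  txn=∅  M[L0]=50
step 10: P1: load  L1  ⟶  SS  (L1)  txn=BusRd+Flush  M[L1]=5
step 11: P1: load  L0  ⟶  SS  (L0)  txn=BusRd  M[L0]=50
step 12: P1: store L0 := 28  ⟶  IM  (L0)  txn=BusUpgr  M[L0]=50
step 13: P1: store L1 := 76  ⟶  IM  (L1)  txn=BusUpgr  M[L1]=5
step 14: P1: store L3 := 49  ⟶  IM  (L3)  txn=BusRdX+Flush  M[L3]=44
step 15: P0: store L0 := 5  ⟶  MI  (L0)  txn=BusRdX+Flush  M[L0]=28
step 16: P0: store L2 := 97  ⟶  MI  (L2)  txn=∅  M[L2]=80
step 17: P0: store L2 := 16  ⟶  MI  (L2)  txn=∅  M[L2]=80

bus = BusRd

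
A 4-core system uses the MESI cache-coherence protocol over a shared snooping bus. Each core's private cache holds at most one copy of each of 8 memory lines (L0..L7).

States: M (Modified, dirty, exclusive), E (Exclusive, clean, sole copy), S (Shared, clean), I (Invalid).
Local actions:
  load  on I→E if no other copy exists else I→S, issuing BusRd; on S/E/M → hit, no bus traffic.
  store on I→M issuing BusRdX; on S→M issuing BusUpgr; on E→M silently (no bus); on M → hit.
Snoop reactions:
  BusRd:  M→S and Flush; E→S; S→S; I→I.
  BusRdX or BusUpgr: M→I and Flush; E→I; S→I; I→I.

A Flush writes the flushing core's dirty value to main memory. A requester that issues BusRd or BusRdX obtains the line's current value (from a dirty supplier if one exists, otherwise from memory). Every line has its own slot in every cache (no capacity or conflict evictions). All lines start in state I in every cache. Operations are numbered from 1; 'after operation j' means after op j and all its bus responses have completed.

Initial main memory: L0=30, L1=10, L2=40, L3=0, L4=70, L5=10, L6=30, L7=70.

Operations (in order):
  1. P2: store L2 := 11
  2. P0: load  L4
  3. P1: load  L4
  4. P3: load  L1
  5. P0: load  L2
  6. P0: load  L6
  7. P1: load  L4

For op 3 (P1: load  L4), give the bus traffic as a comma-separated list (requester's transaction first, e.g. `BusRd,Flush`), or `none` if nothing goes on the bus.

bus = BusRd

[1] P2: store L2 := 11 | P0:I, P1:I, P2:M(11), P3:I | bus: BusRdX
[2] P0: load  L4 | P0:E(70), P1:I, P2:I, P3:I | bus: BusRd
[3] P1: load  L4 | P0:S(70), P1:S(70), P2:I, P3:I | bus: BusRd
[4] P3: load  L1 | P0:I, P1:I, P2:I, P3:E(10) | bus: BusRd
[5] P0: load  L2 | P0:S(11), P1:I, P2:S(11), P3:I | bus: BusRd,Flush
[6] P0: load  L6 | P0:E(30), P1:I, P2:I, P3:I | bus: BusRd
[7] P1: load  L4 | P0:S(70), P1:S(70), P2:I, P3:I | bus: none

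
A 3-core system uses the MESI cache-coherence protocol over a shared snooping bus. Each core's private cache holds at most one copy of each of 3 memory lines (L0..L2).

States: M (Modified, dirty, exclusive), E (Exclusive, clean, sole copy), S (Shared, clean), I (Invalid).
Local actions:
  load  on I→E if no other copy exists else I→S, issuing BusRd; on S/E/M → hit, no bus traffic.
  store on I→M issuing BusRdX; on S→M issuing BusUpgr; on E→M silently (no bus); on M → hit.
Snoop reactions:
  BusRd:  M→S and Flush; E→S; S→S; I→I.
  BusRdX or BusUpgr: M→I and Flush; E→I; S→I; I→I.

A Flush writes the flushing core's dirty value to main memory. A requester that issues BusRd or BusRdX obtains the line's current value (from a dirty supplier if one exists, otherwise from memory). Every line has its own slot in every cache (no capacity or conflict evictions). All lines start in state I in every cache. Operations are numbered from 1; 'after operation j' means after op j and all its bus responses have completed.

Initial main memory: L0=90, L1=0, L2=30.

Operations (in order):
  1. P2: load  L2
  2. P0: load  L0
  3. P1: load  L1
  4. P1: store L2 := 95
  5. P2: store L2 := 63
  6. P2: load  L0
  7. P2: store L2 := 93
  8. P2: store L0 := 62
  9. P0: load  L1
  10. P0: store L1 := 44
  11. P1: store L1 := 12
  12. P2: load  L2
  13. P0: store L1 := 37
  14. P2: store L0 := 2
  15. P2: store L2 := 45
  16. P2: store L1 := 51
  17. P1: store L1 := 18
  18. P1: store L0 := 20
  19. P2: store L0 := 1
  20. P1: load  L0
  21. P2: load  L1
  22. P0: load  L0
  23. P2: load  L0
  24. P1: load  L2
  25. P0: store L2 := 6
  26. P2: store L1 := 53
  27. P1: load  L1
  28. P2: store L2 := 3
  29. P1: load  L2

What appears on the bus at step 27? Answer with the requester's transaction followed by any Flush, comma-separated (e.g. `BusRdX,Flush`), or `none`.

  op1 P2: load  L2 → I/I/E on L2; bus BusRd; mem=30
  op2 P0: load  L0 → E/I/I on L0; bus BusRd; mem=90
  op3 P1: load  L1 → I/E/I on L1; bus BusRd; mem=0
  op4 P1: store L2 := 95 → I/M/I on L2; bus BusRdX; mem=30
  op5 P2: store L2 := 63 → I/I/M on L2; bus BusRdX Flush; mem=95
  op6 P2: load  L0 → S/I/S on L0; bus BusRd; mem=90
  op7 P2: store L2 := 93 → I/I/M on L2; bus (none); mem=95
  op8 P2: store L0 := 62 → I/I/M on L0; bus BusUpgr; mem=90
  op9 P0: load  L1 → S/S/I on L1; bus BusRd; mem=0
  op10 P0: store L1 := 44 → M/I/I on L1; bus BusUpgr; mem=0
  op11 P1: store L1 := 12 → I/M/I on L1; bus BusRdX Flush; mem=44
  op12 P2: load  L2 → I/I/M on L2; bus (none); mem=95
  op13 P0: store L1 := 37 → M/I/I on L1; bus BusRdX Flush; mem=12
  op14 P2: store L0 := 2 → I/I/M on L0; bus (none); mem=90
  op15 P2: store L2 := 45 → I/I/M on L2; bus (none); mem=95
  op16 P2: store L1 := 51 → I/I/M on L1; bus BusRdX Flush; mem=37
  op17 P1: store L1 := 18 → I/M/I on L1; bus BusRdX Flush; mem=51
  op18 P1: store L0 := 20 → I/M/I on L0; bus BusRdX Flush; mem=2
  op19 P2: store L0 := 1 → I/I/M on L0; bus BusRdX Flush; mem=20
  op20 P1: load  L0 → I/S/S on L0; bus BusRd Flush; mem=1
  op21 P2: load  L1 → I/S/S on L1; bus BusRd Flush; mem=18
  op22 P0: load  L0 → S/S/S on L0; bus BusRd; mem=1
  op23 P2: load  L0 → S/S/S on L0; bus (none); mem=1
  op24 P1: load  L2 → I/S/S on L2; bus BusRd Flush; mem=45
  op25 P0: store L2 := 6 → M/I/I on L2; bus BusRdX; mem=45
  op26 P2: store L1 := 53 → I/I/M on L1; bus BusUpgr; mem=18
  op27 P1: load  L1 → I/S/S on L1; bus BusRd Flush; mem=53
  op28 P2: store L2 := 3 → I/I/M on L2; bus BusRdX Flush; mem=6
  op29 P1: load  L2 → I/S/S on L2; bus BusRd Flush; mem=3

bus = BusRd,Flush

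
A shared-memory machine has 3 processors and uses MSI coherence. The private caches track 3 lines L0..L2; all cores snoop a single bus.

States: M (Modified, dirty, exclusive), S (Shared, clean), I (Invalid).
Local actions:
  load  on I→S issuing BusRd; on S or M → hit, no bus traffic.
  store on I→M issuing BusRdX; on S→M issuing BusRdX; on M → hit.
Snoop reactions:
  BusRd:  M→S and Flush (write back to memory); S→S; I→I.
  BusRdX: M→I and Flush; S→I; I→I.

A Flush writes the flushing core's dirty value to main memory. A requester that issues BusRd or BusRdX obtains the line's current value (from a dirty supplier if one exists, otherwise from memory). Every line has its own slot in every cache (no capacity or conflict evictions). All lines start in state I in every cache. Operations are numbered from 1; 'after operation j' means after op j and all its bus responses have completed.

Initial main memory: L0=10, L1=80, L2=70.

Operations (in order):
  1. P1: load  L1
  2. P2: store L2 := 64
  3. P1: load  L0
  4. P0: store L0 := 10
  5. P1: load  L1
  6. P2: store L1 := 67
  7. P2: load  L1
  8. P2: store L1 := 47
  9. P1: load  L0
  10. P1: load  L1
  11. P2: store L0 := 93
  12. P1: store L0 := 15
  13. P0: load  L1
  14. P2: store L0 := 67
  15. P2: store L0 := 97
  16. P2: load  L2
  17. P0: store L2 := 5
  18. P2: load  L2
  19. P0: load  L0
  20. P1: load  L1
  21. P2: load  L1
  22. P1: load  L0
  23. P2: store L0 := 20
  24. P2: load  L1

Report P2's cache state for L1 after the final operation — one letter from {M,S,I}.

1. P1: load  L1  bus=[BusRd]  L1: P0=I P1=S P2=I  mem[L1]=80
2. P2: store L2 := 64  bus=[BusRdX]  L2: P0=I P1=I P2=M  mem[L2]=70
3. P1: load  L0  bus=[BusRd]  L0: P0=I P1=S P2=I  mem[L0]=10
4. P0: store L0 := 10  bus=[BusRdX]  L0: P0=M P1=I P2=I  mem[L0]=10
5. P1: load  L1  bus=[-]  L1: P0=I P1=S P2=I  mem[L1]=80
6. P2: store L1 := 67  bus=[BusRdX]  L1: P0=I P1=I P2=M  mem[L1]=80
7. P2: load  L1  bus=[-]  L1: P0=I P1=I P2=M  mem[L1]=80
8. P2: store L1 := 47  bus=[-]  L1: P0=I P1=I P2=M  mem[L1]=80
9. P1: load  L0  bus=[BusRd,Flush]  L0: P0=S P1=S P2=I  mem[L0]=10
10. P1: load  L1  bus=[BusRd,Flush]  L1: P0=I P1=S P2=S  mem[L1]=47
11. P2: store L0 := 93  bus=[BusRdX]  L0: P0=I P1=I P2=M  mem[L0]=10
12. P1: store L0 := 15  bus=[BusRdX,Flush]  L0: P0=I P1=M P2=I  mem[L0]=93
13. P0: load  L1  bus=[BusRd]  L1: P0=S P1=S P2=S  mem[L1]=47
14. P2: store L0 := 67  bus=[BusRdX,Flush]  L0: P0=I P1=I P2=M  mem[L0]=15
15. P2: store L0 := 97  bus=[-]  L0: P0=I P1=I P2=M  mem[L0]=15
16. P2: load  L2  bus=[-]  L2: P0=I P1=I P2=M  mem[L2]=70
17. P0: store L2 := 5  bus=[BusRdX,Flush]  L2: P0=M P1=I P2=I  mem[L2]=64
18. P2: load  L2  bus=[BusRd,Flush]  L2: P0=S P1=I P2=S  mem[L2]=5
19. P0: load  L0  bus=[BusRd,Flush]  L0: P0=S P1=I P2=S  mem[L0]=97
20. P1: load  L1  bus=[-]  L1: P0=S P1=S P2=S  mem[L1]=47
21. P2: load  L1  bus=[-]  L1: P0=S P1=S P2=S  mem[L1]=47
22. P1: load  L0  bus=[BusRd]  L0: P0=S P1=S P2=S  mem[L0]=97
23. P2: store L0 := 20  bus=[BusRdX]  L0: P0=I P1=I P2=M  mem[L0]=97
24. P2: load  L1  bus=[-]  L1: P0=S P1=S P2=S  mem[L1]=47

state = S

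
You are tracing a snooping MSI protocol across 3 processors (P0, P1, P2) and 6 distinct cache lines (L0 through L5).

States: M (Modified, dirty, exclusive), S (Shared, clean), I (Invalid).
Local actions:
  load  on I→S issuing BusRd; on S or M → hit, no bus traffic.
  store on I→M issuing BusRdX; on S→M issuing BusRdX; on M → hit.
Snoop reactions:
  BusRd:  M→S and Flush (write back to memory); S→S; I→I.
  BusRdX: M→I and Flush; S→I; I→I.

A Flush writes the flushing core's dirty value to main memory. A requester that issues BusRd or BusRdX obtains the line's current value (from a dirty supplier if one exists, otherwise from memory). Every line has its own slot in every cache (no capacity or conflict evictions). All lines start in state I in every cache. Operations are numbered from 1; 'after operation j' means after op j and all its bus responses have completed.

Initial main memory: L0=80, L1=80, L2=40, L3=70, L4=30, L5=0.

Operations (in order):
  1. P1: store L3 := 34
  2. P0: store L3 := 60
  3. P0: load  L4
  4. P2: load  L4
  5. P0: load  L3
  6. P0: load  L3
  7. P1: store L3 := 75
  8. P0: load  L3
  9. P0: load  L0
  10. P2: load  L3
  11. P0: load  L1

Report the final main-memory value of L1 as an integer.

memory[L1] = 80

[1] P1: store L3 := 34 | P0:I, P1:M(34), P2:I | bus: BusRdX
[2] P0: store L3 := 60 | P0:M(60), P1:I, P2:I | bus: BusRdX,Flush
[3] P0: load  L4 | P0:S(30), P1:I, P2:I | bus: BusRd
[4] P2: load  L4 | P0:S(30), P1:I, P2:S(30) | bus: BusRd
[5] P0: load  L3 | P0:M(60), P1:I, P2:I | bus: none
[6] P0: load  L3 | P0:M(60), P1:I, P2:I | bus: none
[7] P1: store L3 := 75 | P0:I, P1:M(75), P2:I | bus: BusRdX,Flush
[8] P0: load  L3 | P0:S(75), P1:S(75), P2:I | bus: BusRd,Flush
[9] P0: load  L0 | P0:S(80), P1:I, P2:I | bus: BusRd
[10] P2: load  L3 | P0:S(75), P1:S(75), P2:S(75) | bus: BusRd
[11] P0: load  L1 | P0:S(80), P1:I, P2:I | bus: BusRd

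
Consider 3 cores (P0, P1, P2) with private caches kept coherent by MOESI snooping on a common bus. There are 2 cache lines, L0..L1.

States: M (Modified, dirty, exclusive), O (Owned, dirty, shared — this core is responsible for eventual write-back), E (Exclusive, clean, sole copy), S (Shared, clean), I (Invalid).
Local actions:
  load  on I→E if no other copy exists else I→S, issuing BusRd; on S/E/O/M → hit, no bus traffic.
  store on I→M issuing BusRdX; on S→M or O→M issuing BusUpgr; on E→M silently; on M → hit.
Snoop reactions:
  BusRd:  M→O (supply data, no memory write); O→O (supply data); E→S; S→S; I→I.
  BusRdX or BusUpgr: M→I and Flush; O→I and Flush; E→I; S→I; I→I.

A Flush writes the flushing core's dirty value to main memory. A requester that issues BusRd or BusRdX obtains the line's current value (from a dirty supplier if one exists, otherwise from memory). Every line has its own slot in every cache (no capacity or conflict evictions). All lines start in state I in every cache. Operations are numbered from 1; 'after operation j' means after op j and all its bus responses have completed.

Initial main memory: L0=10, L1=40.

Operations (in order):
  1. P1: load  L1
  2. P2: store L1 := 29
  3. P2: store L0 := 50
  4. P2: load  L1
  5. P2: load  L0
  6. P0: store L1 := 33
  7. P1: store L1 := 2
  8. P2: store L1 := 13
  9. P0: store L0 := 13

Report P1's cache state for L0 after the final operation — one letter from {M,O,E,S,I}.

step 1: P1: load  L1  ⟶  IEI  (L1)  txn=BusRd  M[L1]=40
step 2: P2: store L1 := 29  ⟶  IIM  (L1)  txn=BusRdX  M[L1]=40
step 3: P2: store L0 := 50  ⟶  IIM  (L0)  txn=BusRdX  M[L0]=10
step 4: P2: load  L1  ⟶  IIM  (L1)  txn=∅  M[L1]=40
step 5: P2: load  L0  ⟶  IIM  (L0)  txn=∅  M[L0]=10
step 6: P0: store L1 := 33  ⟶  MII  (L1)  txn=BusRdX+Flush  M[L1]=29
step 7: P1: store L1 := 2  ⟶  IMI  (L1)  txn=BusRdX+Flush  M[L1]=33
step 8: P2: store L1 := 13  ⟶  IIM  (L1)  txn=BusRdX+Flush  M[L1]=2
step 9: P0: store L0 := 13  ⟶  MII  (L0)  txn=BusRdX+Flush  M[L0]=50

state = I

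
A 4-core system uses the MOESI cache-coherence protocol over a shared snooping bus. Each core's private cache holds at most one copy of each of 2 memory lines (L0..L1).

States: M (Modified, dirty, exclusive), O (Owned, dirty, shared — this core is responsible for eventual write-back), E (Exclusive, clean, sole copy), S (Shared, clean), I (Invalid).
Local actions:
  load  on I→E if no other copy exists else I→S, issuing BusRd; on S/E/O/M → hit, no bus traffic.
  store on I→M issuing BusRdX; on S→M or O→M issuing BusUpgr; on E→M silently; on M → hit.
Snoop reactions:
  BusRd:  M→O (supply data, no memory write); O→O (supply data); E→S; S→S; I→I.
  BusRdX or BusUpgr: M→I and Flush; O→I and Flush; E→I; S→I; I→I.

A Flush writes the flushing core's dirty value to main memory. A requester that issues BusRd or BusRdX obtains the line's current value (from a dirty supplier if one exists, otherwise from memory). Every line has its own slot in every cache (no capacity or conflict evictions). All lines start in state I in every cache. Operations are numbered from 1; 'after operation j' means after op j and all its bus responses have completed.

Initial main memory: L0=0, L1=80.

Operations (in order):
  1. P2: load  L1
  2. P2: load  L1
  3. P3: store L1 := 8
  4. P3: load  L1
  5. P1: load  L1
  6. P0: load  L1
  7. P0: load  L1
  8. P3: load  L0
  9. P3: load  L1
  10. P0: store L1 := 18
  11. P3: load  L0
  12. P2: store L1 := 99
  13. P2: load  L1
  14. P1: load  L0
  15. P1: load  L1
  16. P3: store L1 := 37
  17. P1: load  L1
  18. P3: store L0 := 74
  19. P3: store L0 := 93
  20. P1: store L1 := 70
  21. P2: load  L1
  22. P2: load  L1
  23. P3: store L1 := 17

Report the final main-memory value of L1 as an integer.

memory[L1] = 70

[1] P2: load  L1 | P0:I, P1:I, P2:E(80), P3:I | bus: BusRd
[2] P2: load  L1 | P0:I, P1:I, P2:E(80), P3:I | bus: none
[3] P3: store L1 := 8 | P0:I, P1:I, P2:I, P3:M(8) | bus: BusRdX
[4] P3: load  L1 | P0:I, P1:I, P2:I, P3:M(8) | bus: none
[5] P1: load  L1 | P0:I, P1:S(8), P2:I, P3:O(8) | bus: BusRd
[6] P0: load  L1 | P0:S(8), P1:S(8), P2:I, P3:O(8) | bus: BusRd
[7] P0: load  L1 | P0:S(8), P1:S(8), P2:I, P3:O(8) | bus: none
[8] P3: load  L0 | P0:I, P1:I, P2:I, P3:E(0) | bus: BusRd
[9] P3: load  L1 | P0:S(8), P1:S(8), P2:I, P3:O(8) | bus: none
[10] P0: store L1 := 18 | P0:M(18), P1:I, P2:I, P3:I | bus: BusUpgr,Flush
[11] P3: load  L0 | P0:I, P1:I, P2:I, P3:E(0) | bus: none
[12] P2: store L1 := 99 | P0:I, P1:I, P2:M(99), P3:I | bus: BusRdX,Flush
[13] P2: load  L1 | P0:I, P1:I, P2:M(99), P3:I | bus: none
[14] P1: load  L0 | P0:I, P1:S(0), P2:I, P3:S(0) | bus: BusRd
[15] P1: load  L1 | P0:I, P1:S(99), P2:O(99), P3:I | bus: BusRd
[16] P3: store L1 := 37 | P0:I, P1:I, P2:I, P3:M(37) | bus: BusRdX,Flush
[17] P1: load  L1 | P0:I, P1:S(37), P2:I, P3:O(37) | bus: BusRd
[18] P3: store L0 := 74 | P0:I, P1:I, P2:I, P3:M(74) | bus: BusUpgr
[19] P3: store L0 := 93 | P0:I, P1:I, P2:I, P3:M(93) | bus: none
[20] P1: store L1 := 70 | P0:I, P1:M(70), P2:I, P3:I | bus: BusUpgr,Flush
[21] P2: load  L1 | P0:I, P1:O(70), P2:S(70), P3:I | bus: BusRd
[22] P2: load  L1 | P0:I, P1:O(70), P2:S(70), P3:I | bus: none
[23] P3: store L1 := 17 | P0:I, P1:I, P2:I, P3:M(17) | bus: BusRdX,Flush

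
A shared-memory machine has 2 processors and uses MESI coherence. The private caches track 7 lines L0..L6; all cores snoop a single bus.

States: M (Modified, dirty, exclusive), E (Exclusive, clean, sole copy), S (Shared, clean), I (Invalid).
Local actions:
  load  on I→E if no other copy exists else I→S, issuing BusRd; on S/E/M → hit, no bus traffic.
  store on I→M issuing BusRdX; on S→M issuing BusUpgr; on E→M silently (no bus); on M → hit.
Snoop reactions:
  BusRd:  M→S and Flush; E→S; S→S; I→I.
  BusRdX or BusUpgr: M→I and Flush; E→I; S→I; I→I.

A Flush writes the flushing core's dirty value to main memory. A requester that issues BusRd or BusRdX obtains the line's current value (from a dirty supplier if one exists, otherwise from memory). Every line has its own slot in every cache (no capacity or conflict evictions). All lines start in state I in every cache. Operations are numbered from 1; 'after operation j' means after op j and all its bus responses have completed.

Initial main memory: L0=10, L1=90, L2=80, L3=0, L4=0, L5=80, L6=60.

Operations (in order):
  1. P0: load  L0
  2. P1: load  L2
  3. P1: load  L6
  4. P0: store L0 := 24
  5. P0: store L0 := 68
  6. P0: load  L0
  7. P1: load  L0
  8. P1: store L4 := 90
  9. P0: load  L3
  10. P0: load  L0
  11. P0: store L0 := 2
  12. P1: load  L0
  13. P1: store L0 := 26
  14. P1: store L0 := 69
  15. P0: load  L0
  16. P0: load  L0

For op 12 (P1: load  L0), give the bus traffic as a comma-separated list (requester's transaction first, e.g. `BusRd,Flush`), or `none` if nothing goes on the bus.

  op1 P0: load  L0 → E/I on L0; bus BusRd; mem=10
  op2 P1: load  L2 → I/E on L2; bus BusRd; mem=80
  op3 P1: load  L6 → I/E on L6; bus BusRd; mem=60
  op4 P0: store L0 := 24 → M/I on L0; bus (none); mem=10
  op5 P0: store L0 := 68 → M/I on L0; bus (none); mem=10
  op6 P0: load  L0 → M/I on L0; bus (none); mem=10
  op7 P1: load  L0 → S/S on L0; bus BusRd Flush; mem=68
  op8 P1: store L4 := 90 → I/M on L4; bus BusRdX; mem=0
  op9 P0: load  L3 → E/I on L3; bus BusRd; mem=0
  op10 P0: load  L0 → S/S on L0; bus (none); mem=68
  op11 P0: store L0 := 2 → M/I on L0; bus BusUpgr; mem=68
  op12 P1: load  L0 → S/S on L0; bus BusRd Flush; mem=2
  op13 P1: store L0 := 26 → I/M on L0; bus BusUpgr; mem=2
  op14 P1: store L0 := 69 → I/M on L0; bus (none); mem=2
  op15 P0: load  L0 → S/S on L0; bus BusRd Flush; mem=69
  op16 P0: load  L0 → S/S on L0; bus (none); mem=69

bus = BusRd,Flush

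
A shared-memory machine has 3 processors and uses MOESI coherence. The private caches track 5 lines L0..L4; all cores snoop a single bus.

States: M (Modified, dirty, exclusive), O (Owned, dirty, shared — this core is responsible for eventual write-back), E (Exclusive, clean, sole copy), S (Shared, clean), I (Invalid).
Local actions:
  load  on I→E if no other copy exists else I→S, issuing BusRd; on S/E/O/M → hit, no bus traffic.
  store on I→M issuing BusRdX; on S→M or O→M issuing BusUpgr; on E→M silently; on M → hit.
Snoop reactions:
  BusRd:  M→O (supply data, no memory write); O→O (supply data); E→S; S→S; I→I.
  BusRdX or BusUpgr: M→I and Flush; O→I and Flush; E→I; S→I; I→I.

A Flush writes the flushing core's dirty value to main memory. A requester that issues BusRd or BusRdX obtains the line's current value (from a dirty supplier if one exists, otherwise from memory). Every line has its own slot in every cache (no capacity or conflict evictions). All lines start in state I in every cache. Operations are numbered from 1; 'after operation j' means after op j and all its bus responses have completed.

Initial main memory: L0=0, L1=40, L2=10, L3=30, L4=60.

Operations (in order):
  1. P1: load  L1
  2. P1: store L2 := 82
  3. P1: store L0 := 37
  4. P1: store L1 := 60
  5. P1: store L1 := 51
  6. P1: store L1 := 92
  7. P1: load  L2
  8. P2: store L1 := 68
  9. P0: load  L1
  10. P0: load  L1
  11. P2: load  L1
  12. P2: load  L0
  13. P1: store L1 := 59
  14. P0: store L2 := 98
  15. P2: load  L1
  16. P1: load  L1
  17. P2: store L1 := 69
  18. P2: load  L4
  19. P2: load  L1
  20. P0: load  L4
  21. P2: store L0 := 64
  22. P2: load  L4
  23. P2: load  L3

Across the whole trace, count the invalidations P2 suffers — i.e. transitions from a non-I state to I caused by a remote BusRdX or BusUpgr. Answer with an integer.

[1] P1: load  L1 | P0:I, P1:E(40), P2:I | bus: BusRd
[2] P1: store L2 := 82 | P0:I, P1:M(82), P2:I | bus: BusRdX
[3] P1: store L0 := 37 | P0:I, P1:M(37), P2:I | bus: BusRdX
[4] P1: store L1 := 60 | P0:I, P1:M(60), P2:I | bus: none
[5] P1: store L1 := 51 | P0:I, P1:M(51), P2:I | bus: none
[6] P1: store L1 := 92 | P0:I, P1:M(92), P2:I | bus: none
[7] P1: load  L2 | P0:I, P1:M(82), P2:I | bus: none
[8] P2: store L1 := 68 | P0:I, P1:I, P2:M(68) | bus: BusRdX,Flush
[9] P0: load  L1 | P0:S(68), P1:I, P2:O(68) | bus: BusRd
[10] P0: load  L1 | P0:S(68), P1:I, P2:O(68) | bus: none
[11] P2: load  L1 | P0:S(68), P1:I, P2:O(68) | bus: none
[12] P2: load  L0 | P0:I, P1:O(37), P2:S(37) | bus: BusRd
[13] P1: store L1 := 59 | P0:I, P1:M(59), P2:I | bus: BusRdX,Flush
[14] P0: store L2 := 98 | P0:M(98), P1:I, P2:I | bus: BusRdX,Flush
[15] P2: load  L1 | P0:I, P1:O(59), P2:S(59) | bus: BusRd
[16] P1: load  L1 | P0:I, P1:O(59), P2:S(59) | bus: none
[17] P2: store L1 := 69 | P0:I, P1:I, P2:M(69) | bus: BusUpgr,Flush
[18] P2: load  L4 | P0:I, P1:I, P2:E(60) | bus: BusRd
[19] P2: load  L1 | P0:I, P1:I, P2:M(69) | bus: none
[20] P0: load  L4 | P0:S(60), P1:I, P2:S(60) | bus: BusRd
[21] P2: store L0 := 64 | P0:I, P1:I, P2:M(64) | bus: BusUpgr,Flush
[22] P2: load  L4 | P0:S(60), P1:I, P2:S(60) | bus: none
[23] P2: load  L3 | P0:I, P1:I, P2:E(30) | bus: BusRd

invalidations = 1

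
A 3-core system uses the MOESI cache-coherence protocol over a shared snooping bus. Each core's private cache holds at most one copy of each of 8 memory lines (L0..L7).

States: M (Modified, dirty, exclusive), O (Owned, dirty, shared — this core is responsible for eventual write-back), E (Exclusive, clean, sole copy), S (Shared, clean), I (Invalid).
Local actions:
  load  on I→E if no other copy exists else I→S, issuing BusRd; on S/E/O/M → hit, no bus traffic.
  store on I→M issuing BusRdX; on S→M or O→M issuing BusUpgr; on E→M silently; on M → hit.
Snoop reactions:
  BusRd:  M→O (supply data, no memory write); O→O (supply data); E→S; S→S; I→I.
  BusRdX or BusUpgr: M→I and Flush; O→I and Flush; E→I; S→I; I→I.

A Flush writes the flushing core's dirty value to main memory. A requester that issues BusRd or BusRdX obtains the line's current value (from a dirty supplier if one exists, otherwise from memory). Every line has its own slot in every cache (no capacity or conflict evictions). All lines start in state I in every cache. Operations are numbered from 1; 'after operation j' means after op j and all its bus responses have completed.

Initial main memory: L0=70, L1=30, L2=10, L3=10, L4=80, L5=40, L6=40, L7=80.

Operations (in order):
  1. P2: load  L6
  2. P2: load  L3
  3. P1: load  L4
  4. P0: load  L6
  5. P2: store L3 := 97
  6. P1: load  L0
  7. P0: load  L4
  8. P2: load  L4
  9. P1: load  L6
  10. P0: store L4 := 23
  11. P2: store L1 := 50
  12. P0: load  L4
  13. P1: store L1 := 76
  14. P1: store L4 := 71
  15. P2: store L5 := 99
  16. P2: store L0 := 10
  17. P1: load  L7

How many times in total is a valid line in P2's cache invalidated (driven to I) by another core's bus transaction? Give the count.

invalidations = 2

step 1: P2: load  L6  ⟶  IIE  (L6)  txn=BusRd  M[L6]=40
step 2: P2: load  L3  ⟶  IIE  (L3)  txn=BusRd  M[L3]=10
step 3: P1: load  L4  ⟶  IEI  (L4)  txn=BusRd  M[L4]=80
step 4: P0: load  L6  ⟶  SIS  (L6)  txn=BusRd  M[L6]=40
step 5: P2: store L3 := 97  ⟶  IIM  (L3)  txn=∅  M[L3]=10
step 6: P1: load  L0  ⟶  IEI  (L0)  txn=BusRd  M[L0]=70
step 7: P0: load  L4  ⟶  SSI  (L4)  txn=BusRd  M[L4]=80
step 8: P2: load  L4  ⟶  SSS  (L4)  txn=BusRd  M[L4]=80
step 9: P1: load  L6  ⟶  SSS  (L6)  txn=BusRd  M[L6]=40
step 10: P0: store L4 := 23  ⟶  MII  (L4)  txn=BusUpgr  M[L4]=80
step 11: P2: store L1 := 50  ⟶  IIM  (L1)  txn=BusRdX  M[L1]=30
step 12: P0: load  L4  ⟶  MII  (L4)  txn=∅  M[L4]=80
step 13: P1: store L1 := 76  ⟶  IMI  (L1)  txn=BusRdX+Flush  M[L1]=50
step 14: P1: store L4 := 71  ⟶  IMI  (L4)  txn=BusRdX+Flush  M[L4]=23
step 15: P2: store L5 := 99  ⟶  IIM  (L5)  txn=BusRdX  M[L5]=40
step 16: P2: store L0 := 10  ⟶  IIM  (L0)  txn=BusRdX  M[L0]=70
step 17: P1: load  L7  ⟶  IEI  (L7)  txn=BusRd  M[L7]=80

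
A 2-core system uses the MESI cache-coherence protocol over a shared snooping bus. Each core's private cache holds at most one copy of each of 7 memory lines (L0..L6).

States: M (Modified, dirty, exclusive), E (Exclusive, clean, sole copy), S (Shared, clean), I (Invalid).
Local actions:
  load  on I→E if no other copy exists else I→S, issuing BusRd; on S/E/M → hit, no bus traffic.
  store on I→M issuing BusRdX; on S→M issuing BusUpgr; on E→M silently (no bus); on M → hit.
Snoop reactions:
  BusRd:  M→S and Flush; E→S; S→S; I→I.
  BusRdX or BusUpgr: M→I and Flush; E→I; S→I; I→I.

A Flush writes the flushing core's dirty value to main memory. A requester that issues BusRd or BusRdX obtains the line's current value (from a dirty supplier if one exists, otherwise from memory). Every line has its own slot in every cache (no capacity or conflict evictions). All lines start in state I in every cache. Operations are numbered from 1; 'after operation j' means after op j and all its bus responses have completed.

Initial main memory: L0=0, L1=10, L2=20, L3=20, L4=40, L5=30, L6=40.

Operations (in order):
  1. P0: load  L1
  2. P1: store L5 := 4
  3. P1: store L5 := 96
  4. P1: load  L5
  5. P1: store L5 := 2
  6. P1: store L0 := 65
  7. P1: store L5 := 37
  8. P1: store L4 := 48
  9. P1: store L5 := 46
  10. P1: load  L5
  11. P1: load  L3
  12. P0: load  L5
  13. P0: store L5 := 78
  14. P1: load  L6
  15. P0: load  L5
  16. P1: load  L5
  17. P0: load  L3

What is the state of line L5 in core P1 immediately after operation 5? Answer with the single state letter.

state = M

[1] P0: load  L1 | P0:E(10), P1:I | bus: BusRd
[2] P1: store L5 := 4 | P0:I, P1:M(4) | bus: BusRdX
[3] P1: store L5 := 96 | P0:I, P1:M(96) | bus: none
[4] P1: load  L5 | P0:I, P1:M(96) | bus: none
[5] P1: store L5 := 2 | P0:I, P1:M(2) | bus: none
[6] P1: store L0 := 65 | P0:I, P1:M(65) | bus: BusRdX
[7] P1: store L5 := 37 | P0:I, P1:M(37) | bus: none
[8] P1: store L4 := 48 | P0:I, P1:M(48) | bus: BusRdX
[9] P1: store L5 := 46 | P0:I, P1:M(46) | bus: none
[10] P1: load  L5 | P0:I, P1:M(46) | bus: none
[11] P1: load  L3 | P0:I, P1:E(20) | bus: BusRd
[12] P0: load  L5 | P0:S(46), P1:S(46) | bus: BusRd,Flush
[13] P0: store L5 := 78 | P0:M(78), P1:I | bus: BusUpgr
[14] P1: load  L6 | P0:I, P1:E(40) | bus: BusRd
[15] P0: load  L5 | P0:M(78), P1:I | bus: none
[16] P1: load  L5 | P0:S(78), P1:S(78) | bus: BusRd,Flush
[17] P0: load  L3 | P0:S(20), P1:S(20) | bus: BusRd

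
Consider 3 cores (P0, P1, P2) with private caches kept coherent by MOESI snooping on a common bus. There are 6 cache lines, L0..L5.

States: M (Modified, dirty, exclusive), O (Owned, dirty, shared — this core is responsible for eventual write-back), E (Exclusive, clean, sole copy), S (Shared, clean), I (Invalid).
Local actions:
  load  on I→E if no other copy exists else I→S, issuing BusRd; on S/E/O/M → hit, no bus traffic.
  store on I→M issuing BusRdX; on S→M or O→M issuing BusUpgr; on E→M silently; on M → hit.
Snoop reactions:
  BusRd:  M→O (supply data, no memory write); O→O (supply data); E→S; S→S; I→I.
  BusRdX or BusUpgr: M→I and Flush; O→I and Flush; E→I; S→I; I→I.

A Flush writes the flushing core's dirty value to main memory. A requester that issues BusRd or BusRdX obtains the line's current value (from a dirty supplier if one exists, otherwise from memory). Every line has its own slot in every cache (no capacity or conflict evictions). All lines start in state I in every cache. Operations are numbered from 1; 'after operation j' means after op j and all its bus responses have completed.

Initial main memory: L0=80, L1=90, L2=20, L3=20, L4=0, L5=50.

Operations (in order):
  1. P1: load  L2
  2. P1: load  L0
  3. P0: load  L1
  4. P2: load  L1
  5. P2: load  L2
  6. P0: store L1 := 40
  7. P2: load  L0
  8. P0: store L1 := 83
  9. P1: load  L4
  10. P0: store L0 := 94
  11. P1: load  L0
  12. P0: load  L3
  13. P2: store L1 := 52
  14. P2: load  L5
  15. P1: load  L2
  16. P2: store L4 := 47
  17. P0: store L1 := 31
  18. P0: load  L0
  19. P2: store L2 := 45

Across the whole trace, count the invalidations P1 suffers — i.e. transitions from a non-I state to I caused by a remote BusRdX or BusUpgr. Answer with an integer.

1. P1: load  L2  bus=[BusRd]  L2: P0=I P1=E P2=I  mem[L2]=20
2. P1: load  L0  bus=[BusRd]  L0: P0=I P1=E P2=I  mem[L0]=80
3. P0: load  L1  bus=[BusRd]  L1: P0=E P1=I P2=I  mem[L1]=90
4. P2: load  L1  bus=[BusRd]  L1: P0=S P1=I P2=S  mem[L1]=90
5. P2: load  L2  bus=[BusRd]  L2: P0=I P1=S P2=S  mem[L2]=20
6. P0: store L1 := 40  bus=[BusUpgr]  L1: P0=M P1=I P2=I  mem[L1]=90
7. P2: load  L0  bus=[BusRd]  L0: P0=I P1=S P2=S  mem[L0]=80
8. P0: store L1 := 83  bus=[-]  L1: P0=M P1=I P2=I  mem[L1]=90
9. P1: load  L4  bus=[BusRd]  L4: P0=I P1=E P2=I  mem[L4]=0
10. P0: store L0 := 94  bus=[BusRdX]  L0: P0=M P1=I P2=I  mem[L0]=80
11. P1: load  L0  bus=[BusRd]  L0: P0=O P1=S P2=I  mem[L0]=80
12. P0: load  L3  bus=[BusRd]  L3: P0=E P1=I P2=I  mem[L3]=20
13. P2: store L1 := 52  bus=[BusRdX,Flush]  L1: P0=I P1=I P2=M  mem[L1]=83
14. P2: load  L5  bus=[BusRd]  L5: P0=I P1=I P2=E  mem[L5]=50
15. P1: load  L2  bus=[-]  L2: P0=I P1=S P2=S  mem[L2]=20
16. P2: store L4 := 47  bus=[BusRdX]  L4: P0=I P1=I P2=M  mem[L4]=0
17. P0: store L1 := 31  bus=[BusRdX,Flush]  L1: P0=M P1=I P2=I  mem[L1]=52
18. P0: load  L0  bus=[-]  L0: P0=O P1=S P2=I  mem[L0]=80
19. P2: store L2 := 45  bus=[BusUpgr]  L2: P0=I P1=I P2=M  mem[L2]=20

invalidations = 3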